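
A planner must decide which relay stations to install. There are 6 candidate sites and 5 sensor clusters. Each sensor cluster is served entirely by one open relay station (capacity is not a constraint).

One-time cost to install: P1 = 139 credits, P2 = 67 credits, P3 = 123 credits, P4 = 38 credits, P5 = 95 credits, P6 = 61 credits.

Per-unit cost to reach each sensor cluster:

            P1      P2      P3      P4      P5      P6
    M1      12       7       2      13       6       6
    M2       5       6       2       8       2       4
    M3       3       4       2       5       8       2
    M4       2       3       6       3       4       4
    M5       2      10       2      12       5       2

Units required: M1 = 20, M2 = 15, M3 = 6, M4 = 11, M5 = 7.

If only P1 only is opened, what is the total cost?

Each sensor cluster is assigned to its cheapest site among the open ones.
{P1}: M1→P1 12·20=240, M2→P1 5·15=75, M3→P1 3·6=18, M4→P1 2·11=22, M5→P1 2·7=14. Service 369; fixed 139; total 508.

Total cost: 508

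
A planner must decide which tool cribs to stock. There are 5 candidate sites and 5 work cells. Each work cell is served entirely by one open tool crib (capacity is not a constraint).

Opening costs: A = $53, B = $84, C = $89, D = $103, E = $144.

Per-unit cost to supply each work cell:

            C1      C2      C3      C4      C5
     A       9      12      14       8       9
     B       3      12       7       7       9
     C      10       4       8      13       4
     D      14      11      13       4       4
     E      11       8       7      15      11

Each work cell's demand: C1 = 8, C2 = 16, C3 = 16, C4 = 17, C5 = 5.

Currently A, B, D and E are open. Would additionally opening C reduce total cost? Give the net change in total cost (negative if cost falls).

No — net change +25 (cost rises by 25).

Current service cost with {A, B, D, E}: 352.
Adding C: each work cell re-picks its cheapest; new service cost 288, saving 64.
Extra fixed cost: 89. Net change = 89 − 64 = 25.
(Totals: 736 → 761.)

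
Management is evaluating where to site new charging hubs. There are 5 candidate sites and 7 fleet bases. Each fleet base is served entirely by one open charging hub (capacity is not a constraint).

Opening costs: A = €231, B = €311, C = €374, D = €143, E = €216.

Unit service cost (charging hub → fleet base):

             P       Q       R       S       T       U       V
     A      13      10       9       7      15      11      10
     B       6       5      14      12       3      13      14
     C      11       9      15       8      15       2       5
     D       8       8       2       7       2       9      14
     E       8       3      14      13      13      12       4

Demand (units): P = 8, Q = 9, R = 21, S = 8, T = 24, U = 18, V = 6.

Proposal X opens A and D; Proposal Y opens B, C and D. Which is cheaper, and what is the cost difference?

Proposal X is cheaper by 255.

Proposal X: {A, D}: P→D 8·8=64, Q→D 8·9=72, R→D 2·21=42, S→A 7·8=56, T→D 2·24=48, U→D 9·18=162, V→A 10·6=60. Service 504; fixed 374; total 878.
Proposal Y: {B, C, D}: P→B 6·8=48, Q→B 5·9=45, R→D 2·21=42, S→D 7·8=56, T→D 2·24=48, U→C 2·18=36, V→C 5·6=30. Service 305; fixed 828; total 1133.
Difference: |878 − 1133| = 255.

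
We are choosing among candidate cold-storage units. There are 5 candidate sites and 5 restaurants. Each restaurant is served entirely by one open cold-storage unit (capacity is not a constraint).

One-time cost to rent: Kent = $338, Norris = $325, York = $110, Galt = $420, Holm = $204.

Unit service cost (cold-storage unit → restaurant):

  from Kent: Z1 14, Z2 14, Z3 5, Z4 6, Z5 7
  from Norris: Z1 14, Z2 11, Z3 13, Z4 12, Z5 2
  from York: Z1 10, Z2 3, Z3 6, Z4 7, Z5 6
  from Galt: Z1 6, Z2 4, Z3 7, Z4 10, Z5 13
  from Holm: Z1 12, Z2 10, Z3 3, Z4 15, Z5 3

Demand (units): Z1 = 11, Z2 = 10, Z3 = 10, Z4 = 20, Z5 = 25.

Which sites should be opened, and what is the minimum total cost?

For any fixed open set, each restaurant goes to its cheapest open site; total = fixed + service.
{York}: Z1→York 10·11=110, Z2→York 3·10=30, Z3→York 6·10=60, Z4→York 7·20=140, Z5→York 6·25=150. Service 490; fixed 110; total 600.
{York, Holm}: Z1→York 10·11=110, Z2→York 3·10=30, Z3→Holm 3·10=30, Z4→York 7·20=140, Z5→Holm 3·25=75. Service 385; fixed 314; total 699.
{Norris, York}: Z1→York 10·11=110, Z2→York 3·10=30, Z3→York 6·10=60, Z4→York 7·20=140, Z5→Norris 2·25=50. Service 390; fixed 435; total 825.
{Kent, Norris, York, Galt, Holm}: Z1→Galt 6·11=66, Z2→York 3·10=30, Z3→Holm 3·10=30, Z4→Kent 6·20=120, Z5→Norris 2·25=50. Service 296; fixed 1397; total 1693.
No other subset beats 600.

Open York only; minimum total cost 600.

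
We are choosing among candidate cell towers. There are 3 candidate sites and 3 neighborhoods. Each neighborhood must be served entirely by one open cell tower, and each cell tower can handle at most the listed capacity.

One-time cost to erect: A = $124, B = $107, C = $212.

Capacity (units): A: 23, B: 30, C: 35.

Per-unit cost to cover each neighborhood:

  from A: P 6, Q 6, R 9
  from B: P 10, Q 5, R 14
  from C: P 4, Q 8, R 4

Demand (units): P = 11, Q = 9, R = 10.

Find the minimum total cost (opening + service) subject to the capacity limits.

Minimum total cost: 368

Open {C}: P→C 4·11=44, Q→C 8·9=72, R→C 4·10=40.
Loads: C carries 30/35. Service 156; fixed 212; total 368.
Next best feasible plan costs 402.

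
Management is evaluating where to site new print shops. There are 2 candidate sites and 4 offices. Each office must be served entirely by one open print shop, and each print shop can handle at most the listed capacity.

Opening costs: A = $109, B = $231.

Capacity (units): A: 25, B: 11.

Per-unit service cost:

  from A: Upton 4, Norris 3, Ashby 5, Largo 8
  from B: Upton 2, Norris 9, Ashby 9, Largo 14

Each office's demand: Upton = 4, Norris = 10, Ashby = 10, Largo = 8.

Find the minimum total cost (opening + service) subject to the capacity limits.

Minimum total cost: 540

Open {A, B}: Upton→A 4·4=16, Norris→A 3·10=30, Ashby→B 9·10=90, Largo→A 8·8=64.
Loads: A carries 22/25, B carries 10/11. Service 200; fixed 340; total 540.
Next best feasible plan costs 548.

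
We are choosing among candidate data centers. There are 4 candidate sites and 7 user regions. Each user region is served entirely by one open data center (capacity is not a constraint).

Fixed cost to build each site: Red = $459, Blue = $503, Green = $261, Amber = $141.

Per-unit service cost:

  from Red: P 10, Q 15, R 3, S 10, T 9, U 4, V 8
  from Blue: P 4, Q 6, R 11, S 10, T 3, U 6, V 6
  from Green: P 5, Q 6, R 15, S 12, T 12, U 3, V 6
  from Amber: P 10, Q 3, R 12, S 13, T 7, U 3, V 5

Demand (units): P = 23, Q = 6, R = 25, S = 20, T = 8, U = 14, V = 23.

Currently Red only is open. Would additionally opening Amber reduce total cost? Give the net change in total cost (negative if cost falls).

Yes — net change −30 (cost falls by 30).

Current service cost with {Red}: 907.
Adding Amber: each user region re-picks its cheapest; new service cost 736, saving 171.
Extra fixed cost: 141. Net change = 141 − 171 = -30.
(Totals: 1366 → 1336.)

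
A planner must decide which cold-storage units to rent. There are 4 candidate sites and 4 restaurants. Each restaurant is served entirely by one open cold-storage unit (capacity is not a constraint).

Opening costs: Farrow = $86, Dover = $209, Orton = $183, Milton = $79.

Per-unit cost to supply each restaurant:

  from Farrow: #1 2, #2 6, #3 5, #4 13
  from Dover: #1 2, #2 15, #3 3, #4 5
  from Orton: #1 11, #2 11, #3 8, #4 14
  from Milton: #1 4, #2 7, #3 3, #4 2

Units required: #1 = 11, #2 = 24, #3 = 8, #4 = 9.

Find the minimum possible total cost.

Minimum total cost: 333

For any fixed open set, each restaurant goes to its cheapest open site; total = fixed + service.
{Milton}: #1→Milton 4·11=44, #2→Milton 7·24=168, #3→Milton 3·8=24, #4→Milton 2·9=18. Service 254; fixed 79; total 333.
{Farrow, Milton}: service 208 + fixed 165 = 373
{Farrow}: service 323 + fixed 86 = 409
{Farrow, Dover, Orton, Milton}: service 208 + fixed 557 = 765
No other subset beats 333.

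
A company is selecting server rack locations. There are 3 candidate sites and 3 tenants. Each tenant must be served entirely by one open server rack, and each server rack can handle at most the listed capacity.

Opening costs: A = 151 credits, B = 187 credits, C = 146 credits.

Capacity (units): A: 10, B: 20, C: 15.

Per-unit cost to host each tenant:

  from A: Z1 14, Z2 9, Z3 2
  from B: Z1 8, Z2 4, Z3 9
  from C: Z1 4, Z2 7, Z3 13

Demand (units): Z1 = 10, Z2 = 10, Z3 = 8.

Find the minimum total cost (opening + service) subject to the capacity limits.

Open {A, B}: Z1→B 8·10=80, Z2→B 4·10=40, Z3→A 2·8=16.
Loads: A carries 8/10, B carries 20/20. Service 136; fixed 338; total 474.
Next best feasible plan costs 485.

Minimum total cost: 474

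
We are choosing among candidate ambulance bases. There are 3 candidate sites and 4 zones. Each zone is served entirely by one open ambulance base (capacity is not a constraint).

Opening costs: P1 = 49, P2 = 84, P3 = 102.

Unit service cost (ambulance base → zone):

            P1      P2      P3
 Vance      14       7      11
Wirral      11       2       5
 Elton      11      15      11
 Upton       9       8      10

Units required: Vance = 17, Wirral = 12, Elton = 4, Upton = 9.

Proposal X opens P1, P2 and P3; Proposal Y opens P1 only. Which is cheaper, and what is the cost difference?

Proposal X is cheaper by 50.

Proposal X: {P1, P2, P3}: Vance→P2 7·17=119, Wirral→P2 2·12=24, Elton→P1 11·4=44, Upton→P2 8·9=72. Service 259; fixed 235; total 494.
Proposal Y: {P1}: Vance→P1 14·17=238, Wirral→P1 11·12=132, Elton→P1 11·4=44, Upton→P1 9·9=81. Service 495; fixed 49; total 544.
Difference: |494 − 544| = 50.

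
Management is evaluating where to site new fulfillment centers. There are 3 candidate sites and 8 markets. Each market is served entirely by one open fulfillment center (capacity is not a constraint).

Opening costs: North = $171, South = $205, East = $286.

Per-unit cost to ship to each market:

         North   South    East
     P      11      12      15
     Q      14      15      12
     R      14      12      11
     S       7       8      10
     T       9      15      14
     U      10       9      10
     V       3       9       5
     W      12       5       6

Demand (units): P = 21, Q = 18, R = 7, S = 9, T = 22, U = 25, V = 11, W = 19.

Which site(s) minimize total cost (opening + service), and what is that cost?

For any fixed open set, each market goes to its cheapest open site; total = fixed + service.
{North}: P→North 11·21=231, Q→North 14·18=252, R→North 14·7=98, S→North 7·9=63, T→North 9·22=198, U→North 10·25=250, V→North 3·11=33, W→North 12·19=228. Service 1353; fixed 171; total 1524.
{North, South}: service 1181 + fixed 376 = 1557
{South}: service 1427 + fixed 205 = 1632
{North, South, East}: P→North 11·21=231, Q→East 12·18=216, R→East 11·7=77, S→North 7·9=63, T→North 9·22=198, U→South 9·25=225, V→North 3·11=33, W→South 5·19=95. Service 1138; fixed 662; total 1800.
(All 7 nonempty subsets were checked; North only is lowest.)

Open North only; minimum total cost 1524.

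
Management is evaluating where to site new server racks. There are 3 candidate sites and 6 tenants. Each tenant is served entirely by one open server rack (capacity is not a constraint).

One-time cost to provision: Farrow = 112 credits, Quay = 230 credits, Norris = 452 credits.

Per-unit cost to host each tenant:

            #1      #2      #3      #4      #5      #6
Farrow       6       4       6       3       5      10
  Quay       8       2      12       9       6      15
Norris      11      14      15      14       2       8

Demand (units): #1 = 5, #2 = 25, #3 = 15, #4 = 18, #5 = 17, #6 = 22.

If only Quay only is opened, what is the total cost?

Total cost: 1094

Each tenant is assigned to its cheapest site among the open ones.
{Quay}: #1→Quay 8·5=40, #2→Quay 2·25=50, #3→Quay 12·15=180, #4→Quay 9·18=162, #5→Quay 6·17=102, #6→Quay 15·22=330. Service 864; fixed 230; total 1094.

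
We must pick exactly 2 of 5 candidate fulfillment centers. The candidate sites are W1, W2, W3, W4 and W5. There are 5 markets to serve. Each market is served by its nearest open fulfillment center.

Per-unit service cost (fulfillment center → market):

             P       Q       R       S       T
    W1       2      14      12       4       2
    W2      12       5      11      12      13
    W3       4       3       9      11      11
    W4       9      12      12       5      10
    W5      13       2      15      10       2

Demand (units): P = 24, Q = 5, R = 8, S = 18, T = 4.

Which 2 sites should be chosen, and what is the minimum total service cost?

Choose W1 and W3; total service cost 215.

With exactly 2 open, each market uses its cheapest among the chosen.
{W1, W3}: P→W1 2·24=48, Q→W3 3·5=15, R→W3 9·8=72, S→W1 4·18=72, T→W1 2·4=8. Service cost 215.
{W1, W5}: service cost 234
{W1, W2}: service cost 241
Among all 10 size-2 choices, {W1, W3} is lowest.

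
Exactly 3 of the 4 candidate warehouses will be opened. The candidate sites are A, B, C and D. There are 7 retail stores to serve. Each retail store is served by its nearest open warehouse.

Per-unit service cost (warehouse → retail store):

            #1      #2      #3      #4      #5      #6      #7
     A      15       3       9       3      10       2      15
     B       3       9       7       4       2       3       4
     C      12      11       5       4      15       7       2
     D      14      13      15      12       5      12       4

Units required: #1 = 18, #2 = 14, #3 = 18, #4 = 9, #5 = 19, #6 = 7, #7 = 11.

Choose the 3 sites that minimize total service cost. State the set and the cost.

With exactly 3 open, each retail store uses its cheapest among the chosen.
{A, B, C}: #1→B 3·18=54, #2→A 3·14=42, #3→C 5·18=90, #4→A 3·9=27, #5→B 2·19=38, #6→A 2·7=14, #7→C 2·11=22. Service cost 287.
{A, B, D}: service cost 345
{B, C, D}: service cost 387
Among all 4 size-3 choices, {A, B, C} is lowest.

Choose A, B and C; total service cost 287.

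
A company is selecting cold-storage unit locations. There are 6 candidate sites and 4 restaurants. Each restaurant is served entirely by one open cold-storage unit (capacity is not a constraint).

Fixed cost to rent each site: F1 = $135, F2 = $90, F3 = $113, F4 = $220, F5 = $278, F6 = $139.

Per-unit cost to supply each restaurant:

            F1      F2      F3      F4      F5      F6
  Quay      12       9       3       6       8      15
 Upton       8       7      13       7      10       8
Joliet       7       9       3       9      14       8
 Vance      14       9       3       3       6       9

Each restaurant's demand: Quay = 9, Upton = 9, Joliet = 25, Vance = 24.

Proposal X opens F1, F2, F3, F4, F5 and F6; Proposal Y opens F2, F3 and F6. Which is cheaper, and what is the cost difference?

Proposal Y is cheaper by 633.

Proposal X: {F1, F2, F3, F4, F5, F6}: Quay→F3 3·9=27, Upton→F2 7·9=63, Joliet→F3 3·25=75, Vance→F3 3·24=72. Service 237; fixed 975; total 1212.
Proposal Y: {F2, F3, F6}: Quay→F3 3·9=27, Upton→F2 7·9=63, Joliet→F3 3·25=75, Vance→F3 3·24=72. Service 237; fixed 342; total 579.
Difference: |1212 − 579| = 633.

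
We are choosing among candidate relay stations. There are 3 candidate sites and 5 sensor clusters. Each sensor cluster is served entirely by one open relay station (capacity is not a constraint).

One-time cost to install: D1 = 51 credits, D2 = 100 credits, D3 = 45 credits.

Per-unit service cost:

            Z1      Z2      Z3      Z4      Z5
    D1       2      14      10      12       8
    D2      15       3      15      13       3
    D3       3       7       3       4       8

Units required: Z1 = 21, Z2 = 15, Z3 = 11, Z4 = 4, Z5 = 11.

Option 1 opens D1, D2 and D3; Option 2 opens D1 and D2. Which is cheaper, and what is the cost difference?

Option 1: {D1, D2, D3}: Z1→D1 2·21=42, Z2→D2 3·15=45, Z3→D3 3·11=33, Z4→D3 4·4=16, Z5→D2 3·11=33. Service 169; fixed 196; total 365.
Option 2: {D1, D2}: Z1→D1 2·21=42, Z2→D2 3·15=45, Z3→D1 10·11=110, Z4→D1 12·4=48, Z5→D2 3·11=33. Service 278; fixed 151; total 429.
Difference: |365 − 429| = 64.

Option 1 is cheaper by 64.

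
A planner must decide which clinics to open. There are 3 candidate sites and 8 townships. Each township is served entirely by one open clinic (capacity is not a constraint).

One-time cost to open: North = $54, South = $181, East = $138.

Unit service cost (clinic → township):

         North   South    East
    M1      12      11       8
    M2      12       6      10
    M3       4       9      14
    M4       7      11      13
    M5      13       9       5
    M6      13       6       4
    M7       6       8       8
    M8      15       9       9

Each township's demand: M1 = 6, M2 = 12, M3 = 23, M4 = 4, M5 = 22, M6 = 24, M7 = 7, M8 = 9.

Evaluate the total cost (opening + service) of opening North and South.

Total cost: 958

Each township is assigned to its cheapest site among the open ones.
{North, South}: M1→South 11·6=66, M2→South 6·12=72, M3→North 4·23=92, M4→North 7·4=28, M5→South 9·22=198, M6→South 6·24=144, M7→North 6·7=42, M8→South 9·9=81. Service 723; fixed 235; total 958.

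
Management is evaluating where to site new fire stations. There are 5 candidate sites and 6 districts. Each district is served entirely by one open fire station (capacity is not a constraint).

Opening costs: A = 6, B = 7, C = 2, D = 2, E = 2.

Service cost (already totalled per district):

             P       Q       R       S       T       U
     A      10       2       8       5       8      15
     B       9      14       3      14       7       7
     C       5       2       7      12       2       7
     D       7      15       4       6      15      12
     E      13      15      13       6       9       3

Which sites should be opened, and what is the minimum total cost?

For any fixed open set, each district goes to its cheapest open site; total = fixed + service.
{C, D, E}: P→C 5, Q→C 2, R→D 4, S→D 6, T→C 2, U→E 3. Service 22; fixed 6; total 28.
{C, E}: service 25 + fixed 4 = 29
{C, D}: service 26 + fixed 4 = 30
{A, B, C, D, E}: service 20 + fixed 19 = 39
No other subset beats 28.

Open C, D and E; minimum total cost 28.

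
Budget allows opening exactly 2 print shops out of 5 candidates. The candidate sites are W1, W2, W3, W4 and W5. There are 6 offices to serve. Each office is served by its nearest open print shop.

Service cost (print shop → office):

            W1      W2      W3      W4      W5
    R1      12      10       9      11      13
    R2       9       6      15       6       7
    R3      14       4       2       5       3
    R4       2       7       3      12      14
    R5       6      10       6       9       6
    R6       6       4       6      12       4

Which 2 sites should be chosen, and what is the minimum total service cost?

With exactly 2 open, each office uses its cheapest among the chosen.
{W2, W3}: R1→W3 9, R2→W2 6, R3→W3 2, R4→W3 3, R5→W3 6, R6→W2 4. Service cost 30.
{W3, W5}: service cost 31
{W1, W2}: service cost 32
Among all 10 size-2 choices, {W2, W3} is lowest.

Choose W2 and W3; total service cost 30.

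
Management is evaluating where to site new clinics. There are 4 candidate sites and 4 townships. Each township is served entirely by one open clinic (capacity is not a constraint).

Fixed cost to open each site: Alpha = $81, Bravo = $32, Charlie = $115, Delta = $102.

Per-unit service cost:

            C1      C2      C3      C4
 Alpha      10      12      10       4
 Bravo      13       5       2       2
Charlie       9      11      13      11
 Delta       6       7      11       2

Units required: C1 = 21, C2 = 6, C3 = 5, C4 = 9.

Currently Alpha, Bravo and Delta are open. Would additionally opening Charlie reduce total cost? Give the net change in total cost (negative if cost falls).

Current service cost with {Alpha, Bravo, Delta}: 184.
Adding Charlie: each township re-picks its cheapest; new service cost 184, saving 0.
Extra fixed cost: 115. Net change = 115 − 0 = 115.
(Totals: 399 → 514.)

No — net change +115 (cost rises by 115).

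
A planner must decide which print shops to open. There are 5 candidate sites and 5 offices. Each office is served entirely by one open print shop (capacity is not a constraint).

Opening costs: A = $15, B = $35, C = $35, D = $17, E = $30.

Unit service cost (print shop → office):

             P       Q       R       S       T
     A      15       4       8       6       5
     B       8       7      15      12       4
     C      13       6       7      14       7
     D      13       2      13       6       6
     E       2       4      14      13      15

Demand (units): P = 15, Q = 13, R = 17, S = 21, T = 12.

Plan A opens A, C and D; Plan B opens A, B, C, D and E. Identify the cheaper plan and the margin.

Plan B is cheaper by 112.

Plan A: {A, C, D}: P→C 13·15=195, Q→D 2·13=26, R→C 7·17=119, S→A 6·21=126, T→A 5·12=60. Service 526; fixed 67; total 593.
Plan B: {A, B, C, D, E}: P→E 2·15=30, Q→D 2·13=26, R→C 7·17=119, S→A 6·21=126, T→B 4·12=48. Service 349; fixed 132; total 481.
Difference: |593 − 481| = 112.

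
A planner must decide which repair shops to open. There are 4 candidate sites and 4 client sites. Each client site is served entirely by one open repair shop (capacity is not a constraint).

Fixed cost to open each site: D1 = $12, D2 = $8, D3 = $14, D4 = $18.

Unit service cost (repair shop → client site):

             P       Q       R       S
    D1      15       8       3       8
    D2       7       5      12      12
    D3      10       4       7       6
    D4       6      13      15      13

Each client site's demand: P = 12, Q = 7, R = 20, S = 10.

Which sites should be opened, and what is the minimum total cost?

Open D1, D3 and D4; minimum total cost 264.

For any fixed open set, each client site goes to its cheapest open site; total = fixed + service.
{D1, D3, D4}: P→D4 6·12=72, Q→D3 4·7=28, R→D1 3·20=60, S→D3 6·10=60. Service 220; fixed 44; total 264.
{D1, D2, D3}: P→D2 7·12=84, Q→D3 4·7=28, R→D1 3·20=60, S→D3 6·10=60. Service 232; fixed 34; total 266.
{D1, D2, D3, D4}: service 220 + fixed 52 = 272
{D2}: service 479 + fixed 8 = 487
No other subset beats 264.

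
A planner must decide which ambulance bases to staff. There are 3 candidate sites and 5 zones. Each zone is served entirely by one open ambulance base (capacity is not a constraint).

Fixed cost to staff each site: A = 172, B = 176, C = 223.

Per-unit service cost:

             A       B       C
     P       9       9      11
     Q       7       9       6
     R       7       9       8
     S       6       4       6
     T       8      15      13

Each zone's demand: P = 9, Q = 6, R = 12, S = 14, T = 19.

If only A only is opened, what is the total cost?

Each zone is assigned to its cheapest site among the open ones.
{A}: P→A 9·9=81, Q→A 7·6=42, R→A 7·12=84, S→A 6·14=84, T→A 8·19=152. Service 443; fixed 172; total 615.

Total cost: 615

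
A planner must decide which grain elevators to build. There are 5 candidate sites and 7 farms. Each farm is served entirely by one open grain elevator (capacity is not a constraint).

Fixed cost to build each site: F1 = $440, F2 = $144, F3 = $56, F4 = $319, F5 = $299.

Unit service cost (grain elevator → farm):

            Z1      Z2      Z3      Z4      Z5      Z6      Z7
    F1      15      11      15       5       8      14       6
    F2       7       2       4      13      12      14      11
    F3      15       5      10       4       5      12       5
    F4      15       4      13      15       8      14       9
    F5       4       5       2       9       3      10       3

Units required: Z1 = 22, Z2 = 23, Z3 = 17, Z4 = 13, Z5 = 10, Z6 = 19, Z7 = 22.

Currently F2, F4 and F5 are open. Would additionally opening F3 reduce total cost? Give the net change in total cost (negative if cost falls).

Yes — net change −9 (cost falls by 9).

Current service cost with {F2, F4, F5}: 571.
Adding F3: each farm re-picks its cheapest; new service cost 506, saving 65.
Extra fixed cost: 56. Net change = 56 − 65 = -9.
(Totals: 1333 → 1324.)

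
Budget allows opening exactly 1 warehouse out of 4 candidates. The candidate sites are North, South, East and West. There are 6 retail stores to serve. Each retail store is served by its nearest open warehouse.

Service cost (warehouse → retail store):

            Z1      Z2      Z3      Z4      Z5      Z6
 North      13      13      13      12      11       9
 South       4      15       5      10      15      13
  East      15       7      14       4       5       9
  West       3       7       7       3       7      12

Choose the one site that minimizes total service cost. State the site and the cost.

Choose West only; total service cost 39.

With exactly 1 open, each retail store uses its cheapest among the chosen.
{West}: Z1→West 3, Z2→West 7, Z3→West 7, Z4→West 3, Z5→West 7, Z6→West 12. Service cost 39.
{East}: service cost 54
{South}: service cost 62
Among all 4 size-1 choices, {West} is lowest.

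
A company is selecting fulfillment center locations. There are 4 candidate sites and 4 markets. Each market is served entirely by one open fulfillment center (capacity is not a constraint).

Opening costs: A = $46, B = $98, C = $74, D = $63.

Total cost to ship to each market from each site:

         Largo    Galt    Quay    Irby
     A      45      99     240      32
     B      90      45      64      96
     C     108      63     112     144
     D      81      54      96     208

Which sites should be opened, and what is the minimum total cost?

For any fixed open set, each market goes to its cheapest open site; total = fixed + service.
{A, B}: Largo→A 45, Galt→B 45, Quay→B 64, Irby→A 32. Service 186; fixed 144; total 330.
{A, D}: service 227 + fixed 109 = 336
{A, C}: Largo→A 45, Galt→C 63, Quay→C 112, Irby→A 32. Service 252; fixed 120; total 372.
{A, B, C, D}: Largo→A 45, Galt→B 45, Quay→B 64, Irby→A 32. Service 186; fixed 281; total 467.
No other subset beats 330.

Open A and B; minimum total cost 330.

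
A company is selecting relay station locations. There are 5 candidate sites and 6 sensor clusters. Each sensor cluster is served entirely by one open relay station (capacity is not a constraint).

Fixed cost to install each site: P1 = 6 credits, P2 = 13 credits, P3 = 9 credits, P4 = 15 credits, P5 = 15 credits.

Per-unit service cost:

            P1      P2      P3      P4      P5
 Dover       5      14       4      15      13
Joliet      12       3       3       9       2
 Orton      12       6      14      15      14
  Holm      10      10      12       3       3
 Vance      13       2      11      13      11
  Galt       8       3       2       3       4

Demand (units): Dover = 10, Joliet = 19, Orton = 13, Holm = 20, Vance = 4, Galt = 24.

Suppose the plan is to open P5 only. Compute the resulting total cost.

Each sensor cluster is assigned to its cheapest site among the open ones.
{P5}: Dover→P5 13·10=130, Joliet→P5 2·19=38, Orton→P5 14·13=182, Holm→P5 3·20=60, Vance→P5 11·4=44, Galt→P5 4·24=96. Service 550; fixed 15; total 565.

Total cost: 565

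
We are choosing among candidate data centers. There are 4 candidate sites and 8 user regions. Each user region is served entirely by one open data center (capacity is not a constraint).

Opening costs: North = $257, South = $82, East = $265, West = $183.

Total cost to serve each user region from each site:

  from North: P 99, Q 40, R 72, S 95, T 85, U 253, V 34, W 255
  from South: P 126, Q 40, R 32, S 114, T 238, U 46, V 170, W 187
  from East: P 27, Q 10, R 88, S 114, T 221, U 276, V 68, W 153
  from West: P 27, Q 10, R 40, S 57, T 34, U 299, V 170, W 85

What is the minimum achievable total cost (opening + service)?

Minimum total cost: 726

For any fixed open set, each user region goes to its cheapest open site; total = fixed + service.
{South, West}: P→West 27, Q→West 10, R→South 32, S→West 57, T→West 34, U→South 46, V→South 170, W→West 85. Service 461; fixed 265; total 726.
{North, South, West}: service 325 + fixed 522 = 847
{South, East, West}: service 359 + fixed 530 = 889
{North, South, East, West}: service 325 + fixed 787 = 1112
No other subset beats 726.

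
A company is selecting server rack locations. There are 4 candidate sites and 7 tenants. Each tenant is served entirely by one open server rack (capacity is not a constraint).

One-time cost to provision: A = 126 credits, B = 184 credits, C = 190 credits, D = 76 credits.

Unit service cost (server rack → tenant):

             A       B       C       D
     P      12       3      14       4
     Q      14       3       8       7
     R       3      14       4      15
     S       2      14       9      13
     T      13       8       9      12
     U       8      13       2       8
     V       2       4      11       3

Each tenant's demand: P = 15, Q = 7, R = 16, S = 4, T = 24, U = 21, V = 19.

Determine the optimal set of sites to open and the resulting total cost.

Open C and D; minimum total cost 790.

For any fixed open set, each tenant goes to its cheapest open site; total = fixed + service.
{C, D}: P→D 4·15=60, Q→D 7·7=49, R→C 4·16=64, S→C 9·4=36, T→C 9·24=216, U→C 2·21=42, V→D 3·19=57. Service 524; fixed 266; total 790.
{A, B}: service 520 + fixed 310 = 830
{B, C}: service 476 + fixed 374 = 850
{A, B, C, D}: service 394 + fixed 576 = 970
(All 15 nonempty subsets were checked; C and D is lowest.)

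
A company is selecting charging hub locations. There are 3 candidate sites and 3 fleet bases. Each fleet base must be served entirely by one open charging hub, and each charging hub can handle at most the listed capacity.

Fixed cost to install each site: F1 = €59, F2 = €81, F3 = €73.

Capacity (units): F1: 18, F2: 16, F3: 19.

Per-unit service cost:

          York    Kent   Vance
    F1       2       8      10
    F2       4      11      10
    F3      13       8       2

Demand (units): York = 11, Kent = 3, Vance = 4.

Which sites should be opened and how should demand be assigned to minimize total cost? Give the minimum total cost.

Open {F1}: York→F1 2·11=22, Kent→F1 8·3=24, Vance→F1 10·4=40.
Loads: F1 carries 18/18. Service 86; fixed 59; total 145.
Next best feasible plan costs 186.

Minimum total cost: 145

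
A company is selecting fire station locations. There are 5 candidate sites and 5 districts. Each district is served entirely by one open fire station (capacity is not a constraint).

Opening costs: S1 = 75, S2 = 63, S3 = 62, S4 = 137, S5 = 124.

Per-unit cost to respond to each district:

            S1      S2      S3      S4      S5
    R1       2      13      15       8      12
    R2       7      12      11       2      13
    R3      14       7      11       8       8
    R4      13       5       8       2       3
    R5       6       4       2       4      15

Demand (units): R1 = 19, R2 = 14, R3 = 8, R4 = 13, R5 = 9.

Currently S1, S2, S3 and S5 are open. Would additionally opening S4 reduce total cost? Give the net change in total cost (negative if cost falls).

Current service cost with {S1, S2, S3, S5}: 249.
Adding S4: each district re-picks its cheapest; new service cost 166, saving 83.
Extra fixed cost: 137. Net change = 137 − 83 = 54.
(Totals: 573 → 627.)

No — net change +54 (cost rises by 54).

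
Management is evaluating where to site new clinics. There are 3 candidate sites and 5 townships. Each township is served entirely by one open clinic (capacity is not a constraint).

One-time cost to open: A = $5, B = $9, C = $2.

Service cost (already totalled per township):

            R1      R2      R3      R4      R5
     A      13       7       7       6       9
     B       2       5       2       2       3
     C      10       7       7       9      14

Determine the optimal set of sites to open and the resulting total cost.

For any fixed open set, each township goes to its cheapest open site; total = fixed + service.
{B}: R1→B 2, R2→B 5, R3→B 2, R4→B 2, R5→B 3. Service 14; fixed 9; total 23.
{B, C}: service 14 + fixed 11 = 25
{A, B}: R1→B 2, R2→B 5, R3→B 2, R4→B 2, R5→B 3. Service 14; fixed 14; total 28.
{A, B, C}: service 14 + fixed 16 = 30
No other subset beats 23.

Open B only; minimum total cost 23.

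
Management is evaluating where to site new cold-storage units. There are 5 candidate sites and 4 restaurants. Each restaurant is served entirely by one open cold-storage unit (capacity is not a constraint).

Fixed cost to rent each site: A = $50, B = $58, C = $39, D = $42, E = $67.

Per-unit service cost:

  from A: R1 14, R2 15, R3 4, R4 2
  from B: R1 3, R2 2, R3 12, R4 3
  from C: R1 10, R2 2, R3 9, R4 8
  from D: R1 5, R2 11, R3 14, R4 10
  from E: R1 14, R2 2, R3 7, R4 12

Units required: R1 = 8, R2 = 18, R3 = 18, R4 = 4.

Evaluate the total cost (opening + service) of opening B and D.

Total cost: 388

Each restaurant is assigned to its cheapest site among the open ones.
{B, D}: R1→B 3·8=24, R2→B 2·18=36, R3→B 12·18=216, R4→B 3·4=12. Service 288; fixed 100; total 388.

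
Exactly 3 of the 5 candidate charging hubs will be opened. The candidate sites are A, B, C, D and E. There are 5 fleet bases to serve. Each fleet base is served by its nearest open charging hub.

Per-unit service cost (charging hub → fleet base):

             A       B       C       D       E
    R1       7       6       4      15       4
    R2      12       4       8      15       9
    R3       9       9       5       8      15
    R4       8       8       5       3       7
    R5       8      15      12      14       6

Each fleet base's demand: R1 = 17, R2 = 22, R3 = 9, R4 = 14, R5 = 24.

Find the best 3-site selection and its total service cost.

Choose B, D and E; total service cost 414.

With exactly 3 open, each fleet base uses its cheapest among the chosen.
{B, D, E}: R1→E 4·17=68, R2→B 4·22=88, R3→D 8·9=72, R4→D 3·14=42, R5→E 6·24=144. Service cost 414.
{B, C, E}: service cost 415
{A, B, C}: service cost 463
Among all 10 size-3 choices, {B, D, E} is lowest.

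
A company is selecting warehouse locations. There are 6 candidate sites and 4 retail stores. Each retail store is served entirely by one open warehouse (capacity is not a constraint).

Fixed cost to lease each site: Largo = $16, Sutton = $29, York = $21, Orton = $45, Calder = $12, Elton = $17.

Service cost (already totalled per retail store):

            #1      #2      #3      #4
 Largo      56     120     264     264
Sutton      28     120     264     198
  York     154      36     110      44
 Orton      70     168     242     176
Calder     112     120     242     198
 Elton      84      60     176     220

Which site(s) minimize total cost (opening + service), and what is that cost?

Open Sutton and York; minimum total cost 268.

For any fixed open set, each retail store goes to its cheapest open site; total = fixed + service.
{Sutton, York}: #1→Sutton 28, #2→York 36, #3→York 110, #4→York 44. Service 218; fixed 50; total 268.
{Sutton, York, Calder}: #1→Sutton 28, #2→York 36, #3→York 110, #4→York 44. Service 218; fixed 62; total 280.
{Largo, York}: service 246 + fixed 37 = 283
{Largo, Sutton, York, Orton, Calder, Elton}: #1→Sutton 28, #2→York 36, #3→York 110, #4→York 44. Service 218; fixed 140; total 358.
No other subset beats 268.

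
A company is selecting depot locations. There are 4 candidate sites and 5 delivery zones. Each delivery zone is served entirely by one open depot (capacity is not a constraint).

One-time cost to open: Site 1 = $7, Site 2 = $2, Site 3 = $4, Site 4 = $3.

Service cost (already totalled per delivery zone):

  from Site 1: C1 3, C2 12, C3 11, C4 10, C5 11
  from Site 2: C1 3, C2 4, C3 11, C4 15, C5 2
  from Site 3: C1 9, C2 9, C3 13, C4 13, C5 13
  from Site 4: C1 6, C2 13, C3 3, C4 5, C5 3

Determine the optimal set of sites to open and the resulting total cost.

Open Site 2 and Site 4; minimum total cost 22.

For any fixed open set, each delivery zone goes to its cheapest open site; total = fixed + service.
{Site 2, Site 4}: C1→Site 2 3, C2→Site 2 4, C3→Site 4 3, C4→Site 4 5, C5→Site 2 2. Service 17; fixed 5; total 22.
{Site 2, Site 3, Site 4}: C1→Site 2 3, C2→Site 2 4, C3→Site 4 3, C4→Site 4 5, C5→Site 2 2. Service 17; fixed 9; total 26.
{Site 1, Site 2, Site 4}: C1→Site 1 3, C2→Site 2 4, C3→Site 4 3, C4→Site 4 5, C5→Site 2 2. Service 17; fixed 12; total 29.
{Site 1, Site 2, Site 3, Site 4}: service 17 + fixed 16 = 33
No other subset beats 22.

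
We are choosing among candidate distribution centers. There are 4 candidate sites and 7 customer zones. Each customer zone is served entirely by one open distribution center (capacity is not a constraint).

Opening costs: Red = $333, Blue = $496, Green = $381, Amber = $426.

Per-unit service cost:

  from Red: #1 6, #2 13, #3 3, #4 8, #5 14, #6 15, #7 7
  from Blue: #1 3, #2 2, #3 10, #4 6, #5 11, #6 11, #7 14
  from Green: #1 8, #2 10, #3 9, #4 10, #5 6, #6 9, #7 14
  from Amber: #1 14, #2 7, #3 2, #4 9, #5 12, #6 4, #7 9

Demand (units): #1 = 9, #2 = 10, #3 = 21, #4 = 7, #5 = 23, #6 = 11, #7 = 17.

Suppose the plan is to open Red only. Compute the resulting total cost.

Each customer zone is assigned to its cheapest site among the open ones.
{Red}: #1→Red 6·9=54, #2→Red 13·10=130, #3→Red 3·21=63, #4→Red 8·7=56, #5→Red 14·23=322, #6→Red 15·11=165, #7→Red 7·17=119. Service 909; fixed 333; total 1242.

Total cost: 1242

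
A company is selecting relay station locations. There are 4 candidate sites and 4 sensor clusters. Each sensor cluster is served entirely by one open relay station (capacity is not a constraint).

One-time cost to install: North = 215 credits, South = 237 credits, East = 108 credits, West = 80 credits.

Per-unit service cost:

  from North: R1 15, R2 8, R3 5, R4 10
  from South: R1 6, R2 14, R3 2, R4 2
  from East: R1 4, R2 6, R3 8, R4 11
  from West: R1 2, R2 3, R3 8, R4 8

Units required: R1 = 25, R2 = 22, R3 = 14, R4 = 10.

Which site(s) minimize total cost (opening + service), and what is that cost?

Open West only; minimum total cost 388.

For any fixed open set, each sensor cluster goes to its cheapest open site; total = fixed + service.
{West}: R1→West 2·25=50, R2→West 3·22=66, R3→West 8·14=112, R4→West 8·10=80. Service 308; fixed 80; total 388.
{South, West}: service 164 + fixed 317 = 481
{East, West}: R1→West 2·25=50, R2→West 3·22=66, R3→East 8·14=112, R4→West 8·10=80. Service 308; fixed 188; total 496.
{North, South, East, West}: R1→West 2·25=50, R2→West 3·22=66, R3→South 2·14=28, R4→South 2·10=20. Service 164; fixed 640; total 804.
No other subset beats 388.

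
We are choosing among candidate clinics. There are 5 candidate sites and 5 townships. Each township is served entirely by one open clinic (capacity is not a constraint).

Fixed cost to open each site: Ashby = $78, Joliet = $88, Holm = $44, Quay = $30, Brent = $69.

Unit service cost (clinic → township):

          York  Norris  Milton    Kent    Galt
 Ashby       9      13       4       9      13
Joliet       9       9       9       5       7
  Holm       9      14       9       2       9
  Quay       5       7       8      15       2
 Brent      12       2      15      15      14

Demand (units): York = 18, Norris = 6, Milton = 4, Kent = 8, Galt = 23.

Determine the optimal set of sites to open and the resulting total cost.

Open Holm and Quay; minimum total cost 300.

For any fixed open set, each township goes to its cheapest open site; total = fixed + service.
{Holm, Quay}: York→Quay 5·18=90, Norris→Quay 7·6=42, Milton→Quay 8·4=32, Kent→Holm 2·8=16, Galt→Quay 2·23=46. Service 226; fixed 74; total 300.
{Holm, Quay, Brent}: service 196 + fixed 143 = 339
{Quay}: service 330 + fixed 30 = 360
{Ashby, Joliet, Holm, Quay, Brent}: service 180 + fixed 309 = 489
No other subset beats 300.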